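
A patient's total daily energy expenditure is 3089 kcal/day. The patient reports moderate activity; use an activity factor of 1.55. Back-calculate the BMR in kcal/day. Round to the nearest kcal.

BMR = TEE ÷ activity factor = 3089 ÷ 1.55 = 1992.9032 kcal/day.

1993 kcal/day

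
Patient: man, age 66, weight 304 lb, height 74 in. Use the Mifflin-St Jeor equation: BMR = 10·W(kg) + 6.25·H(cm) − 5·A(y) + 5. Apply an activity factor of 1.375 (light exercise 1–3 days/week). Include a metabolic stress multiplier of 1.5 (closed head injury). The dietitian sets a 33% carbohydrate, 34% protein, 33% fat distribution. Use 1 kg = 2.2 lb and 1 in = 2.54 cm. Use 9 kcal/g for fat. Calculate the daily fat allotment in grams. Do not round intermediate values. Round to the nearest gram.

Convert to metric: weight = 304 ÷ 2.2 = 138.1818 kg; height = 74 × 2.54 = 187.96 cm.
Mifflin-St Jeor (male): BMR = 10(138.1818) + 6.25(187.96) − 5(66) + 5 = 1381.8182 + 1174.75 − 330 + 5 = 2231.5682 kcal/day.
TEE = 2231.5682 × 1.375 = 3068.4063 kcal/day.
With stress factor 1.5: 3068.4063 × 1.5 = 4602.6094 kcal/day.
Fat energy = 33% × 4602.6094 = 1518.8611 kcal.
Fat = 1518.8611 ÷ 9 kcal/g = 168.7623 g.

169 g/day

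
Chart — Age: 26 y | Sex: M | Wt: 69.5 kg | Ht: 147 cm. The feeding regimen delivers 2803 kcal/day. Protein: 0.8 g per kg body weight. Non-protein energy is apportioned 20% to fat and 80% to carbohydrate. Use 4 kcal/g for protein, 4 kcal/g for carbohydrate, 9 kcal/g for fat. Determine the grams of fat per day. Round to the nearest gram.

57 g/day

Protein = 0.8 × 69.5 = 55.6 g → 55.6 × 4 = 222.4 kcal.
Non-protein calories = 2803 − 222.4 = 2580.6 kcal.
Fat: 20% × 2580.6 = 516.12 kcal; carbohydrate: 2064.48 kcal.
Fat: 516.12 kcal ÷ 9 kcal/g = 57.3467 g.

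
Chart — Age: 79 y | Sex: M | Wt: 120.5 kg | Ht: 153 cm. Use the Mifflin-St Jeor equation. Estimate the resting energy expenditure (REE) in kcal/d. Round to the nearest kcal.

1771 kcal/d

Mifflin-St Jeor (male): BMR = 10(120.5) + 6.25(153) − 5(79) + 5 = 1205 + 956.25 − 395 + 5 = 1771.25 kcal/day.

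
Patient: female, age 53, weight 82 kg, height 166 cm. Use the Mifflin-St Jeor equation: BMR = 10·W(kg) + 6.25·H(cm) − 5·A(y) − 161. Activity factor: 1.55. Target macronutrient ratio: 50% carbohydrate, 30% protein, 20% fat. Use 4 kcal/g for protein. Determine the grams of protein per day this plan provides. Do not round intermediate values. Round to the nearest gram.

Mifflin-St Jeor (female): BMR = 10(82) + 6.25(166) − 5(53) − 161 = 820 + 1037.5 − 265 − 161 = 1431.5 kcal/day.
TEE = 1431.5 × 1.55 = 2218.825 kcal/day.
Protein energy = 30% × 2218.825 = 665.6475 kcal.
Protein = 665.6475 ÷ 4 kcal/g = 166.4119 g.

166 g/day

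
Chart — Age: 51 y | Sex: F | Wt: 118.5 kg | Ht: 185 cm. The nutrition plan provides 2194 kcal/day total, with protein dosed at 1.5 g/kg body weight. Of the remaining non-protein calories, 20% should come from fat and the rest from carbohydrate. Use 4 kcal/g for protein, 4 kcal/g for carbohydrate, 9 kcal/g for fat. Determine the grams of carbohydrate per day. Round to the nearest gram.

Protein = 1.5 × 118.5 = 177.75 g → 177.75 × 4 = 711 kcal.
Non-protein calories = 2194 − 711 = 1483 kcal.
Fat: 20% × 1483 = 296.6 kcal; carbohydrate: 1186.4 kcal.
Carbohydrate: 1186.4 kcal ÷ 4 kcal/g = 296.6 g.

297 g/day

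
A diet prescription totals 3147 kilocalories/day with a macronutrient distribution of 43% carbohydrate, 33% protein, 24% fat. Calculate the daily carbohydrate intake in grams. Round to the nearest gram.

Carbohydrate energy = 43% × 3147 = 1353.21 kcal.
At 4 kcal/g: 1353.21 ÷ 4 = 338.3025 g.

338 g/day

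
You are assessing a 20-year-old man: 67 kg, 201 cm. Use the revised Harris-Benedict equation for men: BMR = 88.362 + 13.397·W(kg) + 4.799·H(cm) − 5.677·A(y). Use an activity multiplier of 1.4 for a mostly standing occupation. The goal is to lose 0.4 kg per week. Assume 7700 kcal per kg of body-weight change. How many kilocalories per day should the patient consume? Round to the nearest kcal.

2132 kilocalories per day

Harris-Benedict: BMR = 88.362 + 13.397(67) + 4.799(201) − 5.677(20) = 1837.02 kcal/day.
TEE = 1837.02 × 1.4 = 2571.828 kcal/day.
Required daily deficit = 0.4 × 7700 ÷ 7 = 440 kcal/day.
Target intake = 2571.828 − 440 = 2131.828 kcal/day.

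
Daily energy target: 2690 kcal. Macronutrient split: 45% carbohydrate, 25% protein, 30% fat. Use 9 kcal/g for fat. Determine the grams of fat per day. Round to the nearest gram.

Fat energy = 30% × 2690 = 807 kcal.
At 9 kcal/g: 807 ÷ 9 = 89.6667 g.

90 g/day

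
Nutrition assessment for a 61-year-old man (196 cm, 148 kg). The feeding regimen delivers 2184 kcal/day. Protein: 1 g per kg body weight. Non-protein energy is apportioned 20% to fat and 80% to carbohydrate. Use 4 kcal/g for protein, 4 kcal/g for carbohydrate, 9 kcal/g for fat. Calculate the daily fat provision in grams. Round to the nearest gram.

Protein = 1 × 148 = 148 g → 148 × 4 = 592 kcal.
Non-protein calories = 2184 − 592 = 1592 kcal.
Fat: 20% × 1592 = 318.4 kcal; carbohydrate: 1273.6 kcal.
Fat: 318.4 kcal ÷ 9 kcal/g = 35.3778 g.

35 g/day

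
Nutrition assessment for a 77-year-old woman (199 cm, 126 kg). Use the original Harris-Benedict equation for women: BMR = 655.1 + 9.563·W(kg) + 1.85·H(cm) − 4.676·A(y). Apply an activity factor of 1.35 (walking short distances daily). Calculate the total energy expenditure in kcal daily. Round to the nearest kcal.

Harris-Benedict: BMR = 655.1 + 9.563(126) + 1.85(199) − 4.676(77) = 1868.136 kcal/day.
TEE = BMR × activity factor = 1868.136 × 1.35 = 2521.9836 kcal/day.

2522 kcal daily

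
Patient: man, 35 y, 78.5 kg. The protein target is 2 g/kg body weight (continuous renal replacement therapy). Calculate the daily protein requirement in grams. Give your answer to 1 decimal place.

157.0 g/day

Protein = 2 g/kg × 78.5 kg = 157 g/day.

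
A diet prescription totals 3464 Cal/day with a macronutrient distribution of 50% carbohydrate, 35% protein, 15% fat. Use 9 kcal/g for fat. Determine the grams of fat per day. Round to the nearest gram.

Fat energy = 15% × 3464 = 519.6 kcal.
At 9 kcal/g: 519.6 ÷ 9 = 57.7333 g.

58 g/day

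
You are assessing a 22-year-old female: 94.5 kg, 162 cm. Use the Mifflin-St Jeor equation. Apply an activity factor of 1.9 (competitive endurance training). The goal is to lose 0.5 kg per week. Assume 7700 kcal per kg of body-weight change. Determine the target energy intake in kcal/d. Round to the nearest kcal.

2654 kcal/d

Mifflin-St Jeor (female): BMR = 10(94.5) + 6.25(162) − 5(22) − 161 = 945 + 1012.5 − 110 − 161 = 1686.5 kcal/day.
TEE = 1686.5 × 1.9 = 3204.35 kcal/day.
Required daily deficit = 0.5 × 7700 ÷ 7 = 550 kcal/day.
Target intake = 3204.35 − 550 = 2654.35 kcal/day.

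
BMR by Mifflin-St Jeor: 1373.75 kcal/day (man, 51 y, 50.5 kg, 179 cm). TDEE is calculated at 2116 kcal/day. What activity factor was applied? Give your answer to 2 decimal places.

Activity factor = TEE ÷ BMR = 2116 ÷ 1373.75 = 1.54.

1.54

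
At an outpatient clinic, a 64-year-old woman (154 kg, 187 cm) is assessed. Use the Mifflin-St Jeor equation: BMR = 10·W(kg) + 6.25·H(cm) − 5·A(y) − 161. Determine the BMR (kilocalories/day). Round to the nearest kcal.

2228 kilocalories/day

Mifflin-St Jeor (female): BMR = 10(154) + 6.25(187) − 5(64) − 161 = 1540 + 1168.75 − 320 − 161 = 2227.75 kcal/day.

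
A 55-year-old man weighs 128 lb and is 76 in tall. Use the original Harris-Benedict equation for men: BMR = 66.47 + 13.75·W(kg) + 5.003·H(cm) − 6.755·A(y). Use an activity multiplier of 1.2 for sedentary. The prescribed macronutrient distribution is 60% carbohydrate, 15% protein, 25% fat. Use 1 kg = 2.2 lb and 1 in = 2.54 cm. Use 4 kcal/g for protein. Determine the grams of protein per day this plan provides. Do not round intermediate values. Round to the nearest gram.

Convert to metric: weight = 128 ÷ 2.2 = 58.1818 kg; height = 76 × 2.54 = 193.04 cm.
Harris-Benedict: BMR = 66.47 + 13.75(58.1818) + 5.003(193.04) − 6.755(55) = 1460.7241 kcal/day.
TEE = 1460.7241 × 1.2 = 1752.8689 kcal/day.
Protein energy = 15% × 1752.8689 = 262.9303 kcal.
Protein = 262.9303 ÷ 4 kcal/g = 65.7326 g.

66 g/day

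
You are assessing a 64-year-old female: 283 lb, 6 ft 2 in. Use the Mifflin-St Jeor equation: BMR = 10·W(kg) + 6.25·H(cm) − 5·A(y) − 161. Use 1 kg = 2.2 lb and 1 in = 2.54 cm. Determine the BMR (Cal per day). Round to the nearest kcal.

Convert to metric: weight = 283 ÷ 2.2 = 128.6364 kg; height = (6×12 + 2) × 2.54 = 74 × 2.54 = 187.96 cm.
Mifflin-St Jeor (female): BMR = 10(128.6364) + 6.25(187.96) − 5(64) − 161 = 1286.3636 + 1174.75 − 320 − 161 = 1980.1136 kcal/day.

1980 Cal per day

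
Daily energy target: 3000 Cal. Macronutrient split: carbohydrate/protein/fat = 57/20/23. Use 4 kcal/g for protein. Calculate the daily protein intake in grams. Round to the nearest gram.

Protein energy = 20% × 3000 = 600 kcal.
At 4 kcal/g: 600 ÷ 4 = 150 g.

150 g/day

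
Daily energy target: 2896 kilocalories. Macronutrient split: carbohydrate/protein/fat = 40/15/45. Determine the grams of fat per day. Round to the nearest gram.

145 g/day

Fat energy = 45% × 2896 = 1303.2 kcal.
At 9 kcal/g: 1303.2 ÷ 9 = 144.8 g.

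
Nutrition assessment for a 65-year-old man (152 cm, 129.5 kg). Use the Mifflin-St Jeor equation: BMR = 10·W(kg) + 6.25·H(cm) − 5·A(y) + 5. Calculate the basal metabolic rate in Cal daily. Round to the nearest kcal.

1925 Cal daily

Mifflin-St Jeor (male): BMR = 10(129.5) + 6.25(152) − 5(65) + 5 = 1295 + 950 − 325 + 5 = 1925 kcal/day.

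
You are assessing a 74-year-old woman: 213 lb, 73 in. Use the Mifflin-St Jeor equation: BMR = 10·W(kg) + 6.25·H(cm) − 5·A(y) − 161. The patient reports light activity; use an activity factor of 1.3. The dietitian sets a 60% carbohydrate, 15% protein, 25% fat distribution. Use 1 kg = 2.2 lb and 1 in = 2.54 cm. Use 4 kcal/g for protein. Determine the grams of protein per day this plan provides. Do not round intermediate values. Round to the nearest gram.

Convert to metric: weight = 213 ÷ 2.2 = 96.8182 kg; height = 73 × 2.54 = 185.42 cm.
Mifflin-St Jeor (female): BMR = 10(96.8182) + 6.25(185.42) − 5(74) − 161 = 968.1818 + 1158.875 − 370 − 161 = 1596.0568 kcal/day.
TEE = 1596.0568 × 1.3 = 2074.8739 kcal/day.
Protein energy = 15% × 2074.8739 = 311.2311 kcal.
Protein = 311.2311 ÷ 4 kcal/g = 77.8078 g.

78 g/day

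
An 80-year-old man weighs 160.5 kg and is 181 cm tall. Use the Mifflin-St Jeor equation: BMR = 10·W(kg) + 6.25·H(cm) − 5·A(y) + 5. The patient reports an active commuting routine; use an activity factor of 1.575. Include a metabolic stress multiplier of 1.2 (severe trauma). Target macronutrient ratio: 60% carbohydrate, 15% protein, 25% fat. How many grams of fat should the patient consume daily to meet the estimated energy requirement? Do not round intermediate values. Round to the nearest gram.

123 g/day

Mifflin-St Jeor (male): BMR = 10(160.5) + 6.25(181) − 5(80) + 5 = 1605 + 1131.25 − 400 + 5 = 2341.25 kcal/day.
TEE = 2341.25 × 1.575 = 3687.4688 kcal/day.
With stress factor 1.2: 3687.4688 × 1.2 = 4424.9625 kcal/day.
Fat energy = 25% × 4424.9625 = 1106.2406 kcal.
Fat = 1106.2406 ÷ 9 kcal/g = 122.9156 g.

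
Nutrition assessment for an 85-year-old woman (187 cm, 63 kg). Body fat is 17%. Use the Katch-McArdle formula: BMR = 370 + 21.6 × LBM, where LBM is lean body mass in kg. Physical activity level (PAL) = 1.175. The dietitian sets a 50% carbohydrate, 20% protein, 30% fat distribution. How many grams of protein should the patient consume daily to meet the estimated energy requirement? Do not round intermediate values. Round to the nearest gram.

LBM = 63 × (1 − 0.17) = 52.29 kg. Katch-McArdle: BMR = 370 + 21.6 × 52.29 = 1499.464 kcal/day.
TEE = 1499.464 × 1.175 = 1761.8702 kcal/day.
Protein energy = 20% × 1761.8702 = 352.374 kcal.
Protein = 352.374 ÷ 4 kcal/g = 88.0935 g.

88 g/day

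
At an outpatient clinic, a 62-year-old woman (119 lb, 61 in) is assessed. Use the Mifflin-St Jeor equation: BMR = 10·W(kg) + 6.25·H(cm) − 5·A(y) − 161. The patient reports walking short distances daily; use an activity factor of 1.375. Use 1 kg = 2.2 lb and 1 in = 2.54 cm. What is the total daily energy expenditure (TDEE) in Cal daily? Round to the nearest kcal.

Convert to metric: weight = 119 ÷ 2.2 = 54.0909 kg; height = 61 × 2.54 = 154.94 cm.
Mifflin-St Jeor (female): BMR = 10(54.0909) + 6.25(154.94) − 5(62) − 161 = 540.9091 + 968.375 − 310 − 161 = 1038.2841 kcal/day.
TEE = BMR × activity factor = 1038.2841 × 1.375 = 1427.6406 kcal/day.

1428 Cal daily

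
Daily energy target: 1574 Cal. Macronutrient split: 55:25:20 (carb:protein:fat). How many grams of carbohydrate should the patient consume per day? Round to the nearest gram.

216 g/day

Carbohydrate energy = 55% × 1574 = 865.7 kcal.
At 4 kcal/g: 865.7 ÷ 4 = 216.425 g.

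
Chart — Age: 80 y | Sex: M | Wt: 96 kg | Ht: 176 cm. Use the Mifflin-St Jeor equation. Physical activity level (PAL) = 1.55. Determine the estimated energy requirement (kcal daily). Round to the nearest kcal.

Mifflin-St Jeor (male): BMR = 10(96) + 6.25(176) − 5(80) + 5 = 960 + 1100 − 400 + 5 = 1665 kcal/day.
TEE = BMR × activity factor = 1665 × 1.55 = 2580.75 kcal/day.

2581 kcal daily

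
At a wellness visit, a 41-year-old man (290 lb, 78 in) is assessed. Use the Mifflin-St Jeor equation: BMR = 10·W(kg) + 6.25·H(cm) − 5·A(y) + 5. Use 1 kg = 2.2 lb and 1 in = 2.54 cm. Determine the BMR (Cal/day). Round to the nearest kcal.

Convert to metric: weight = 290 ÷ 2.2 = 131.8182 kg; height = 78 × 2.54 = 198.12 cm.
Mifflin-St Jeor (male): BMR = 10(131.8182) + 6.25(198.12) − 5(41) + 5 = 1318.1818 + 1238.25 − 205 + 5 = 2356.4318 kcal/day.

2356 Cal/day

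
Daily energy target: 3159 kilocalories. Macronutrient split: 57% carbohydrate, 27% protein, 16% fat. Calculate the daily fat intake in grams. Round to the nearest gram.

Fat energy = 16% × 3159 = 505.44 kcal.
At 9 kcal/g: 505.44 ÷ 9 = 56.16 g.

56 g/day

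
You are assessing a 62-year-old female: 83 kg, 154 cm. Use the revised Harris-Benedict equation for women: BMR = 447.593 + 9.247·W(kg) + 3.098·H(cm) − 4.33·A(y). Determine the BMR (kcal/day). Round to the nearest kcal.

1424 kcal/day

Harris-Benedict: BMR = 447.593 + 9.247(83) + 3.098(154) − 4.33(62) = 1423.726 kcal/day.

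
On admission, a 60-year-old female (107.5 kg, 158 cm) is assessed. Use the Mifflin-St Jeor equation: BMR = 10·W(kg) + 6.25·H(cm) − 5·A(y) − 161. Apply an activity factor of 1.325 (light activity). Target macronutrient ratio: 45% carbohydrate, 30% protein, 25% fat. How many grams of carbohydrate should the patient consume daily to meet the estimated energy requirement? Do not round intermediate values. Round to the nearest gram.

Mifflin-St Jeor (female): BMR = 10(107.5) + 6.25(158) − 5(60) − 161 = 1075 + 987.5 − 300 − 161 = 1601.5 kcal/day.
TEE = 1601.5 × 1.325 = 2121.9875 kcal/day.
Carbohydrate energy = 45% × 2121.9875 = 954.8944 kcal.
Carbohydrate = 954.8944 ÷ 4 kcal/g = 238.7236 g.

239 g/day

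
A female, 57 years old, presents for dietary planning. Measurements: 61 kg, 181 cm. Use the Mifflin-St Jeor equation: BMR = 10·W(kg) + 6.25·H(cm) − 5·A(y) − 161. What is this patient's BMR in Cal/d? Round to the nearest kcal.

Mifflin-St Jeor (female): BMR = 10(61) + 6.25(181) − 5(57) − 161 = 610 + 1131.25 − 285 − 161 = 1295.25 kcal/day.

1295 Cal/d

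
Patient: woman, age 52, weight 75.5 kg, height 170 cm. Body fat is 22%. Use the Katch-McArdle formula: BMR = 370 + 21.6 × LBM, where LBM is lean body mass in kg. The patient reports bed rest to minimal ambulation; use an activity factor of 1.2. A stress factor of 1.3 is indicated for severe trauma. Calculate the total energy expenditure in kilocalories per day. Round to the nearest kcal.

2562 kilocalories per day

LBM = 75.5 × (1 − 0.22) = 58.89 kg. Katch-McArdle: BMR = 370 + 21.6 × 58.89 = 1642.024 kcal/day.
TEE = BMR × activity factor = 1642.024 × 1.2 = 1970.4288 kcal/day.
Apply stress factor: 1970.4288 × 1.3 = 2561.5574 kcal/day.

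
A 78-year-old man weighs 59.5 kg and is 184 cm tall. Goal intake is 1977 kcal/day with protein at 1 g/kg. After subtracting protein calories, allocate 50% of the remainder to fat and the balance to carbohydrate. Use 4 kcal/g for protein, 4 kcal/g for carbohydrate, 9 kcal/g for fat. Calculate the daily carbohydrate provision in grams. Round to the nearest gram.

217 g/day

Protein = 1 × 59.5 = 59.5 g → 59.5 × 4 = 238 kcal.
Non-protein calories = 1977 − 238 = 1739 kcal.
Fat: 50% × 1739 = 869.5 kcal; carbohydrate: 869.5 kcal.
Carbohydrate: 869.5 kcal ÷ 4 kcal/g = 217.375 g.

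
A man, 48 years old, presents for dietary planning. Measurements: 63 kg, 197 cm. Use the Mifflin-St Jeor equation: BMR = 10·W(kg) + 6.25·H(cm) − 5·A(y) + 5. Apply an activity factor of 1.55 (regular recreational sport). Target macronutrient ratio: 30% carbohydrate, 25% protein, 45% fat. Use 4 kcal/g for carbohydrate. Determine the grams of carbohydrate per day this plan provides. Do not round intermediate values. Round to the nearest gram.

Mifflin-St Jeor (male): BMR = 10(63) + 6.25(197) − 5(48) + 5 = 630 + 1231.25 − 240 + 5 = 1626.25 kcal/day.
TEE = 1626.25 × 1.55 = 2520.6875 kcal/day.
Carbohydrate energy = 30% × 2520.6875 = 756.2063 kcal.
Carbohydrate = 756.2063 ÷ 4 kcal/g = 189.0516 g.

189 g/day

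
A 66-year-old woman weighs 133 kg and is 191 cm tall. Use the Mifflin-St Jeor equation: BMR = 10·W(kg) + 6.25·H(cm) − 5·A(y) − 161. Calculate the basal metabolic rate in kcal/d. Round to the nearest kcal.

Mifflin-St Jeor (female): BMR = 10(133) + 6.25(191) − 5(66) − 161 = 1330 + 1193.75 − 330 − 161 = 2032.75 kcal/day.

2033 kcal/d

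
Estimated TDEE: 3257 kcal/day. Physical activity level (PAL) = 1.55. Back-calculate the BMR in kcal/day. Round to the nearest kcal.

BMR = TEE ÷ activity factor = 3257 ÷ 1.55 = 2101.2903 kcal/day.

2101 kcal/day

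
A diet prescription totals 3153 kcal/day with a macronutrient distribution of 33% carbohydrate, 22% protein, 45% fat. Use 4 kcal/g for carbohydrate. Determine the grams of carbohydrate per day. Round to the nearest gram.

260 g/day

Carbohydrate energy = 33% × 3153 = 1040.49 kcal.
At 4 kcal/g: 1040.49 ÷ 4 = 260.1225 g.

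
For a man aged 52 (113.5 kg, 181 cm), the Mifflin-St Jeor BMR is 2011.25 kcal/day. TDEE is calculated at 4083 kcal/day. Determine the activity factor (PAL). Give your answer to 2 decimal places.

Activity factor = TEE ÷ BMR = 4083 ÷ 2011.25 = 2.03.

2.03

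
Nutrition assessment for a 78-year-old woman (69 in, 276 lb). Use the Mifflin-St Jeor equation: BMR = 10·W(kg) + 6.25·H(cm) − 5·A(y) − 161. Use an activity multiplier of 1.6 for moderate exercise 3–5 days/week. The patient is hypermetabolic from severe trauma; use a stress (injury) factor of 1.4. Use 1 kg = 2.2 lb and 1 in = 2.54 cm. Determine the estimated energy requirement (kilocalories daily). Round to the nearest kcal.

Convert to metric: weight = 276 ÷ 2.2 = 125.4545 kg; height = 69 × 2.54 = 175.26 cm.
Mifflin-St Jeor (female): BMR = 10(125.4545) + 6.25(175.26) − 5(78) − 161 = 1254.5455 + 1095.375 − 390 − 161 = 1798.9205 kcal/day.
TEE = BMR × activity factor = 1798.9205 × 1.6 = 2878.2727 kcal/day.
Apply stress factor: 2878.2727 × 1.4 = 4029.5818 kcal/day.

4030 kilocalories daily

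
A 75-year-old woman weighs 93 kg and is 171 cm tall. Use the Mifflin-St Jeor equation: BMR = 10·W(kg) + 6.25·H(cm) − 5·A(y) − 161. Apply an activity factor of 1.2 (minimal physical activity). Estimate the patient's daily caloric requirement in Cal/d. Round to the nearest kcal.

Mifflin-St Jeor (female): BMR = 10(93) + 6.25(171) − 5(75) − 161 = 930 + 1068.75 − 375 − 161 = 1462.75 kcal/day.
TEE = BMR × activity factor = 1462.75 × 1.2 = 1755.3 kcal/day.

1755 Cal/d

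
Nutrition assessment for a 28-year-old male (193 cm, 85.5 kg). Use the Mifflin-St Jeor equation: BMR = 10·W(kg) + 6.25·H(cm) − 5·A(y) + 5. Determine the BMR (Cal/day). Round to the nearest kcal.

Mifflin-St Jeor (male): BMR = 10(85.5) + 6.25(193) − 5(28) + 5 = 855 + 1206.25 − 140 + 5 = 1926.25 kcal/day.

1926 Cal/day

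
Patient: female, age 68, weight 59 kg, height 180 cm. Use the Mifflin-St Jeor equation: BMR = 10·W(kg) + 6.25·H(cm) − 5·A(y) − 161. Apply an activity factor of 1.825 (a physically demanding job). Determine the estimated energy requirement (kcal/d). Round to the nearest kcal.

Mifflin-St Jeor (female): BMR = 10(59) + 6.25(180) − 5(68) − 161 = 590 + 1125 − 340 − 161 = 1214 kcal/day.
TEE = BMR × activity factor = 1214 × 1.825 = 2215.55 kcal/day.

2216 kcal/d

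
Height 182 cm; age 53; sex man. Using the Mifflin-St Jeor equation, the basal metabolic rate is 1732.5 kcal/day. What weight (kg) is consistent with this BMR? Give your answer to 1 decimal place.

85.5 kg

1732.5 = 10·W + 6.25(182) − 5(53) + 5
10·W = 1732.5 − 877.5 = 855, so W = 85.5 kg.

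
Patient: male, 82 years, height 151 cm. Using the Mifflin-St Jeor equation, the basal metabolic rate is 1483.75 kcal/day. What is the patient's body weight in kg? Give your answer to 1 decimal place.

1483.75 = 10·W + 6.25(151) − 5(82) + 5
10·W = 1483.75 − 538.75 = 945, so W = 94.5 kg.

94.5 kg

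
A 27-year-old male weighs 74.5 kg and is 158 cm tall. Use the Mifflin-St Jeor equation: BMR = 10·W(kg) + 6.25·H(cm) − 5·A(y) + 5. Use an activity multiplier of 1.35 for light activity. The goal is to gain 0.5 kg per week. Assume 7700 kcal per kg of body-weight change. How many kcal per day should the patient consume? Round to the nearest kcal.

Mifflin-St Jeor (male): BMR = 10(74.5) + 6.25(158) − 5(27) + 5 = 745 + 987.5 − 135 + 5 = 1602.5 kcal/day.
TEE = 1602.5 × 1.35 = 2163.375 kcal/day.
Required daily surplus = 0.5 × 7700 ÷ 7 = 550 kcal/day.
Target intake = 2163.375 + 550 = 2713.375 kcal/day.

2713 kcal per day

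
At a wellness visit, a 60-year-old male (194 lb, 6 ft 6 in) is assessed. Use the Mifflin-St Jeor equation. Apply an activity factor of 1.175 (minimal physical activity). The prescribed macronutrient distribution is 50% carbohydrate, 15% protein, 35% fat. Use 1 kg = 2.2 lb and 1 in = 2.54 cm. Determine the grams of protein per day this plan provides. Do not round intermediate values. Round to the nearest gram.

Convert to metric: weight = 194 ÷ 2.2 = 88.1818 kg; height = (6×12 + 6) × 2.54 = 78 × 2.54 = 198.12 cm.
Mifflin-St Jeor (male): BMR = 10(88.1818) + 6.25(198.12) − 5(60) + 5 = 881.8182 + 1238.25 − 300 + 5 = 1825.0682 kcal/day.
TEE = 1825.0682 × 1.175 = 2144.4551 kcal/day.
Protein energy = 15% × 2144.4551 = 321.6683 kcal.
Protein = 321.6683 ÷ 4 kcal/g = 80.4171 g.

80 g/day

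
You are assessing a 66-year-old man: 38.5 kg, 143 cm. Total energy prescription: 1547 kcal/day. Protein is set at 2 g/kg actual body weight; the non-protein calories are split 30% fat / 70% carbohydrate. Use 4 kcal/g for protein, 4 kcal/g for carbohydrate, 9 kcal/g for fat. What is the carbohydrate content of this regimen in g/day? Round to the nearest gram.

Protein = 2 × 38.5 = 77 g → 77 × 4 = 308 kcal.
Non-protein calories = 1547 − 308 = 1239 kcal.
Fat: 30% × 1239 = 371.7 kcal; carbohydrate: 867.3 kcal.
Carbohydrate: 867.3 kcal ÷ 4 kcal/g = 216.825 g.

217 g/day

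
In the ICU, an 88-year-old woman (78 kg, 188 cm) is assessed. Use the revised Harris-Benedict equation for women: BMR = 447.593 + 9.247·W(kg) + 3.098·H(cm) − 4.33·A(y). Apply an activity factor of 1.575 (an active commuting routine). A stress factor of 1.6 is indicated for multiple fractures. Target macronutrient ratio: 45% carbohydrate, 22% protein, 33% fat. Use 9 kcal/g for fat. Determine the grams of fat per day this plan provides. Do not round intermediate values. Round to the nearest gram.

127 g/day

Harris-Benedict: BMR = 447.593 + 9.247(78) + 3.098(188) − 4.33(88) = 1370.243 kcal/day.
TEE = 1370.243 × 1.575 = 2158.1327 kcal/day.
With stress factor 1.6: 2158.1327 × 1.6 = 3453.0124 kcal/day.
Fat energy = 33% × 3453.0124 = 1139.4941 kcal.
Fat = 1139.4941 ÷ 9 kcal/g = 126.6105 g.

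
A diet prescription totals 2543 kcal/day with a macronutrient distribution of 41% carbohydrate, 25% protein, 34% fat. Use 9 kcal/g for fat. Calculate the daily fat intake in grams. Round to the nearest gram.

Fat energy = 34% × 2543 = 864.62 kcal.
At 9 kcal/g: 864.62 ÷ 9 = 96.0689 g.

96 g/day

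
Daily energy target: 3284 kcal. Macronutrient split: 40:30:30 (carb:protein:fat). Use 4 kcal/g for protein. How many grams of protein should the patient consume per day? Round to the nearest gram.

Protein energy = 30% × 3284 = 985.2 kcal.
At 4 kcal/g: 985.2 ÷ 4 = 246.3 g.

246 g/day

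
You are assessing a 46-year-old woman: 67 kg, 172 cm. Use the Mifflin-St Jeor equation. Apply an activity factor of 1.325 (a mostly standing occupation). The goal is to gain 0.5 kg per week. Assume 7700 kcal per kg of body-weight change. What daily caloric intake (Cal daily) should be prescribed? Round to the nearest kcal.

Mifflin-St Jeor (female): BMR = 10(67) + 6.25(172) − 5(46) − 161 = 670 + 1075 − 230 − 161 = 1354 kcal/day.
TEE = 1354 × 1.325 = 1794.05 kcal/day.
Required daily surplus = 0.5 × 7700 ÷ 7 = 550 kcal/day.
Target intake = 1794.05 + 550 = 2344.05 kcal/day.

2344 Cal daily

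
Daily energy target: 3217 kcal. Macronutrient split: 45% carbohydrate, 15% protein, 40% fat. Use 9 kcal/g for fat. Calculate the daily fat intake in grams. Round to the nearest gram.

143 g/day

Fat energy = 40% × 3217 = 1286.8 kcal.
At 9 kcal/g: 1286.8 ÷ 9 = 142.9778 g.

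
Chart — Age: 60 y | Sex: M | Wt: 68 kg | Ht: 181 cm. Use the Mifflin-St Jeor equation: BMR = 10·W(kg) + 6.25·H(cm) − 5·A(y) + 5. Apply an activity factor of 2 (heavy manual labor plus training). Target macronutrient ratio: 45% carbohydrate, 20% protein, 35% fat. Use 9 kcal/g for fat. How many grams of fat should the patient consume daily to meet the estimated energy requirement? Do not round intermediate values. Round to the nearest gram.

Mifflin-St Jeor (male): BMR = 10(68) + 6.25(181) − 5(60) + 5 = 680 + 1131.25 − 300 + 5 = 1516.25 kcal/day.
TEE = 1516.25 × 2 = 3032.5 kcal/day.
Fat energy = 35% × 3032.5 = 1061.375 kcal.
Fat = 1061.375 ÷ 9 kcal/g = 117.9306 g.

118 g/day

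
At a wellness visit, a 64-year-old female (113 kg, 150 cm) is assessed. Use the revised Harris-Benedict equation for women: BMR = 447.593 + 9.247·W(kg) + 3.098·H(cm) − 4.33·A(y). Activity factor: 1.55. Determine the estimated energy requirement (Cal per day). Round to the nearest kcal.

2604 Cal per day

Harris-Benedict: BMR = 447.593 + 9.247(113) + 3.098(150) − 4.33(64) = 1680.084 kcal/day.
TEE = BMR × activity factor = 1680.084 × 1.55 = 2604.1302 kcal/day.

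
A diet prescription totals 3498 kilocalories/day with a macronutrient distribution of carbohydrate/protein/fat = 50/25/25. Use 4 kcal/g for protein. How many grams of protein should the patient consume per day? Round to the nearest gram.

219 g/day

Protein energy = 25% × 3498 = 874.5 kcal.
At 4 kcal/g: 874.5 ÷ 4 = 218.625 g.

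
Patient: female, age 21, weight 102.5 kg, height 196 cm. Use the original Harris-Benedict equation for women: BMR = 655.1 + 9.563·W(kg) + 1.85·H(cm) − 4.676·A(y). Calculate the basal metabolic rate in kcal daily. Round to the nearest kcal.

Harris-Benedict: BMR = 655.1 + 9.563(102.5) + 1.85(196) − 4.676(21) = 1899.7115 kcal/day.

1900 kcal daily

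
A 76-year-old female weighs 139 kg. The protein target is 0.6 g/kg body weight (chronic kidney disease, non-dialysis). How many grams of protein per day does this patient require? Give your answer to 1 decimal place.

Protein = 0.6 g/kg × 139 kg = 83.4 g/day.

83.4 g/day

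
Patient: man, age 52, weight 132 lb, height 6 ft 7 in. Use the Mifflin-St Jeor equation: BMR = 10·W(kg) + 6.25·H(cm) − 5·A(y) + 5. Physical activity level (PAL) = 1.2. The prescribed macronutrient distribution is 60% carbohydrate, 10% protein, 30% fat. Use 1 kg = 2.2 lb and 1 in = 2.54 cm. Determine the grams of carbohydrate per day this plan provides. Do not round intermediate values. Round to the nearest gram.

288 g/day

Convert to metric: weight = 132 ÷ 2.2 = 60 kg; height = (6×12 + 7) × 2.54 = 79 × 2.54 = 200.66 cm.
Mifflin-St Jeor (male): BMR = 10(60) + 6.25(200.66) − 5(52) + 5 = 600 + 1254.125 − 260 + 5 = 1599.125 kcal/day.
TEE = 1599.125 × 1.2 = 1918.95 kcal/day.
Carbohydrate energy = 60% × 1918.95 = 1151.37 kcal.
Carbohydrate = 1151.37 ÷ 4 kcal/g = 287.8425 g.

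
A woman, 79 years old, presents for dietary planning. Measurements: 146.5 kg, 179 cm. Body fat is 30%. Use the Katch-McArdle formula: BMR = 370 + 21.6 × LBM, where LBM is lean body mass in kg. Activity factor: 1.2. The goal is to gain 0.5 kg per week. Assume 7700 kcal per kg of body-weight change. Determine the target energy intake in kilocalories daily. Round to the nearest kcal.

3652 kilocalories daily

LBM = 146.5 × (1 − 0.3) = 102.55 kg. Katch-McArdle: BMR = 370 + 21.6 × 102.55 = 2585.08 kcal/day.
TEE = 2585.08 × 1.2 = 3102.096 kcal/day.
Required daily surplus = 0.5 × 7700 ÷ 7 = 550 kcal/day.
Target intake = 3102.096 + 550 = 3652.096 kcal/day.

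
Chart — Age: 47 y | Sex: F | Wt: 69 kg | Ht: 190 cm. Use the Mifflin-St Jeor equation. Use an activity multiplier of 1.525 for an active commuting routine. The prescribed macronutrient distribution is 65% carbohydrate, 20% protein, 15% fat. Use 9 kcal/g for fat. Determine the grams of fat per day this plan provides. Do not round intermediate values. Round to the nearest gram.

Mifflin-St Jeor (female): BMR = 10(69) + 6.25(190) − 5(47) − 161 = 690 + 1187.5 − 235 − 161 = 1481.5 kcal/day.
TEE = 1481.5 × 1.525 = 2259.2875 kcal/day.
Fat energy = 15% × 2259.2875 = 338.8931 kcal.
Fat = 338.8931 ÷ 9 kcal/g = 37.6548 g.

38 g/day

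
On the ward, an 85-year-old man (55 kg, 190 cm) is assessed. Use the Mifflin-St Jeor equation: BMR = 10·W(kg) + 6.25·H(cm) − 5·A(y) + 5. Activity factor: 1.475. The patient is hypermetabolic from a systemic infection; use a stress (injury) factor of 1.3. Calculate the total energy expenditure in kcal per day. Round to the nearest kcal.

Mifflin-St Jeor (male): BMR = 10(55) + 6.25(190) − 5(85) + 5 = 550 + 1187.5 − 425 + 5 = 1317.5 kcal/day.
TEE = BMR × activity factor = 1317.5 × 1.475 = 1943.3125 kcal/day.
Apply stress factor: 1943.3125 × 1.3 = 2526.3063 kcal/day.

2526 kcal per day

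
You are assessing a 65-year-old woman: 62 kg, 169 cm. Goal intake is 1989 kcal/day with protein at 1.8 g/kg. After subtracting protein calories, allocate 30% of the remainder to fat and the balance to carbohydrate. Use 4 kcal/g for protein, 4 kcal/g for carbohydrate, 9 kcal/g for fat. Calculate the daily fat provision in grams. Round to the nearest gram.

51 g/day

Protein = 1.8 × 62 = 111.6 g → 111.6 × 4 = 446.4 kcal.
Non-protein calories = 1989 − 446.4 = 1542.6 kcal.
Fat: 30% × 1542.6 = 462.78 kcal; carbohydrate: 1079.82 kcal.
Fat: 462.78 kcal ÷ 9 kcal/g = 51.42 g.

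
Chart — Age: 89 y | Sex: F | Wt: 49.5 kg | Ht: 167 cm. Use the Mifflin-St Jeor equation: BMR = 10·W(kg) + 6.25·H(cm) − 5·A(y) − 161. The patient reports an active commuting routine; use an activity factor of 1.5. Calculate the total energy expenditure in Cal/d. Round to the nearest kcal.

1399 Cal/d

Mifflin-St Jeor (female): BMR = 10(49.5) + 6.25(167) − 5(89) − 161 = 495 + 1043.75 − 445 − 161 = 932.75 kcal/day.
TEE = BMR × activity factor = 932.75 × 1.5 = 1399.125 kcal/day.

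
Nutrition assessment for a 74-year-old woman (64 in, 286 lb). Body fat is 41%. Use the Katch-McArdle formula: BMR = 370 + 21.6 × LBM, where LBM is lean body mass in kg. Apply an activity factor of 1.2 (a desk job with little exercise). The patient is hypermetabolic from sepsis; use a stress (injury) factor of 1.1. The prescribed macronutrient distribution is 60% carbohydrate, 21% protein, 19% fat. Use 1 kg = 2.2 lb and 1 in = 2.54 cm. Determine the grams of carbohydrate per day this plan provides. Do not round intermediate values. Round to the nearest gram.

401 g/day

Convert to metric: weight = 286 ÷ 2.2 = 130 kg; height = 64 × 2.54 = 162.56 cm.
LBM = 130 × (1 − 0.41) = 76.7 kg. Katch-McArdle: BMR = 370 + 21.6 × 76.7 = 2026.72 kcal/day.
TEE = 2026.72 × 1.2 = 2432.064 kcal/day.
With stress factor 1.1: 2432.064 × 1.1 = 2675.2704 kcal/day.
Carbohydrate energy = 60% × 2675.2704 = 1605.1622 kcal.
Carbohydrate = 1605.1622 ÷ 4 kcal/g = 401.2906 g.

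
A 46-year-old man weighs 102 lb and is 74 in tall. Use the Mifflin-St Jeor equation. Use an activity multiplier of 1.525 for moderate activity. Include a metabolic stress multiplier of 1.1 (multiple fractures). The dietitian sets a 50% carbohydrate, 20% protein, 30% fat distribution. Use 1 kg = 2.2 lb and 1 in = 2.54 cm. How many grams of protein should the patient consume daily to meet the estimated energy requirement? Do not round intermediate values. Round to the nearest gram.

119 g/day

Convert to metric: weight = 102 ÷ 2.2 = 46.3636 kg; height = 74 × 2.54 = 187.96 cm.
Mifflin-St Jeor (male): BMR = 10(46.3636) + 6.25(187.96) − 5(46) + 5 = 463.6364 + 1174.75 − 230 + 5 = 1413.3864 kcal/day.
TEE = 1413.3864 × 1.525 = 2155.4142 kcal/day.
With stress factor 1.1: 2155.4142 × 1.1 = 2370.9556 kcal/day.
Protein energy = 20% × 2370.9556 = 474.1911 kcal.
Protein = 474.1911 ÷ 4 kcal/g = 118.5478 g.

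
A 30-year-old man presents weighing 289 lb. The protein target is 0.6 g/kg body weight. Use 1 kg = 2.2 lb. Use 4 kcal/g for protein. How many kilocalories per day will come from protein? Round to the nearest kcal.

315 kcal/day

Weight in kg = 289 ÷ 2.2 = 131.3636 kg.
Protein = 0.6 g/kg × 131.3636 kg = 78.8182 g/day.
Protein energy = 78.8182 g × 4 kcal/g = 315.2727 kcal/day.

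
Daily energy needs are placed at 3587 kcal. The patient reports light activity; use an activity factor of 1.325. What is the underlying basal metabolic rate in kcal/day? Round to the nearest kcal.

BMR = TEE ÷ activity factor = 3587 ÷ 1.325 = 2707.1698 kcal/day.

2707 kcal/day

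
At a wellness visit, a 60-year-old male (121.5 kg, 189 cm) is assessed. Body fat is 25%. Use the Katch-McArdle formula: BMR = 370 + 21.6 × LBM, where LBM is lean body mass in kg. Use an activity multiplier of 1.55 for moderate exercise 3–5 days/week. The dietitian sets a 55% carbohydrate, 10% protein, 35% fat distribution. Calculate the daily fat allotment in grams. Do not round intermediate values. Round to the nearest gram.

141 g/day

LBM = 121.5 × (1 − 0.25) = 91.125 kg. Katch-McArdle: BMR = 370 + 21.6 × 91.125 = 2338.3 kcal/day.
TEE = 2338.3 × 1.55 = 3624.365 kcal/day.
Fat energy = 35% × 3624.365 = 1268.5278 kcal.
Fat = 1268.5278 ÷ 9 kcal/g = 140.9475 g.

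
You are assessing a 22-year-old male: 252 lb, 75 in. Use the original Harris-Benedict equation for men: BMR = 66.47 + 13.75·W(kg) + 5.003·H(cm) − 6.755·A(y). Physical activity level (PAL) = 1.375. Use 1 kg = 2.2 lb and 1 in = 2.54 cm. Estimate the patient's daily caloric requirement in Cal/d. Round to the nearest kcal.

Convert to metric: weight = 252 ÷ 2.2 = 114.5455 kg; height = 75 × 2.54 = 190.5 cm.
Harris-Benedict: BMR = 66.47 + 13.75(114.5455) + 5.003(190.5) − 6.755(22) = 2445.9315 kcal/day.
TEE = BMR × activity factor = 2445.9315 × 1.375 = 3363.1558 kcal/day.

3363 Cal/d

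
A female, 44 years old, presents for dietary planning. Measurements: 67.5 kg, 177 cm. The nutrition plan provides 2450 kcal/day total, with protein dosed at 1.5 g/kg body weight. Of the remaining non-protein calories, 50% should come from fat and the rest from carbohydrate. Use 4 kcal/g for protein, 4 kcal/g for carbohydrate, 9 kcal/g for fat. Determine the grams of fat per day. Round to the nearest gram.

114 g/day

Protein = 1.5 × 67.5 = 101.25 g → 101.25 × 4 = 405 kcal.
Non-protein calories = 2450 − 405 = 2045 kcal.
Fat: 50% × 2045 = 1022.5 kcal; carbohydrate: 1022.5 kcal.
Fat: 1022.5 kcal ÷ 9 kcal/g = 113.6111 g.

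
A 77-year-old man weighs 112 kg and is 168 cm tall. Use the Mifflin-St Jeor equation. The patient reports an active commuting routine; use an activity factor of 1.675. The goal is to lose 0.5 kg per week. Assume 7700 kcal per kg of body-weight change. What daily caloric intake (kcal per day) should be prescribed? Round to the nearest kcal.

2448 kcal per day

Mifflin-St Jeor (male): BMR = 10(112) + 6.25(168) − 5(77) + 5 = 1120 + 1050 − 385 + 5 = 1790 kcal/day.
TEE = 1790 × 1.675 = 2998.25 kcal/day.
Required daily deficit = 0.5 × 7700 ÷ 7 = 550 kcal/day.
Target intake = 2998.25 − 550 = 2448.25 kcal/day.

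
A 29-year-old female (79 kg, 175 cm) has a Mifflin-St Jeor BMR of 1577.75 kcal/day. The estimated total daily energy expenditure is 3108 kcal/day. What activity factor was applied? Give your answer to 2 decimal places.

1.97

Activity factor = TEE ÷ BMR = 3108 ÷ 1577.75 = 1.97.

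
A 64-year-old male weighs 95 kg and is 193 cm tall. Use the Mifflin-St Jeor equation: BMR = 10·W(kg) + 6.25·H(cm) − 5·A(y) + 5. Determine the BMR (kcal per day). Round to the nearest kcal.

Mifflin-St Jeor (male): BMR = 10(95) + 6.25(193) − 5(64) + 5 = 950 + 1206.25 − 320 + 5 = 1841.25 kcal/day.

1841 kcal per day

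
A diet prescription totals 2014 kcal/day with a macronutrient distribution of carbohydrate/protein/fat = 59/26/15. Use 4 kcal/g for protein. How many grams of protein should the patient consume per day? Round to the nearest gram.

Protein energy = 26% × 2014 = 523.64 kcal.
At 4 kcal/g: 523.64 ÷ 4 = 130.91 g.

131 g/day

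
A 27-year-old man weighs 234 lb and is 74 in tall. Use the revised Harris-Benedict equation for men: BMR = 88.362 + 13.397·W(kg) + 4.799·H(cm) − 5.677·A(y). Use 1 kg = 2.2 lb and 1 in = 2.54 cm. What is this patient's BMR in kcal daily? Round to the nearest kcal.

2262 kcal daily

Convert to metric: weight = 234 ÷ 2.2 = 106.3636 kg; height = 74 × 2.54 = 187.96 cm.
Harris-Benedict: BMR = 88.362 + 13.397(106.3636) + 4.799(187.96) − 5.677(27) = 2262.0567 kcal/day.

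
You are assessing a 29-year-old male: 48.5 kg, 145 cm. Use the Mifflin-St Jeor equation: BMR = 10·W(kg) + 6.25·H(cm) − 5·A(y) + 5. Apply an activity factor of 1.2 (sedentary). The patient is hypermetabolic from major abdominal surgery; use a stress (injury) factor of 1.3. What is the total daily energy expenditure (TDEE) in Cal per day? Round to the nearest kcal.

Mifflin-St Jeor (male): BMR = 10(48.5) + 6.25(145) − 5(29) + 5 = 485 + 906.25 − 145 + 5 = 1251.25 kcal/day.
TEE = BMR × activity factor = 1251.25 × 1.2 = 1501.5 kcal/day.
Apply stress factor: 1501.5 × 1.3 = 1951.95 kcal/day.

1952 Cal per day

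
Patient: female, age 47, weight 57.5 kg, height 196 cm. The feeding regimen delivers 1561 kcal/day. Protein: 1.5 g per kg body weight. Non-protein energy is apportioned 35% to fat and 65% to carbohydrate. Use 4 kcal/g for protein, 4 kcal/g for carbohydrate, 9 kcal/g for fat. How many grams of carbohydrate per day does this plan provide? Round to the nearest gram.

198 g/day

Protein = 1.5 × 57.5 = 86.25 g → 86.25 × 4 = 345 kcal.
Non-protein calories = 1561 − 345 = 1216 kcal.
Fat: 35% × 1216 = 425.6 kcal; carbohydrate: 790.4 kcal.
Carbohydrate: 790.4 kcal ÷ 4 kcal/g = 197.6 g.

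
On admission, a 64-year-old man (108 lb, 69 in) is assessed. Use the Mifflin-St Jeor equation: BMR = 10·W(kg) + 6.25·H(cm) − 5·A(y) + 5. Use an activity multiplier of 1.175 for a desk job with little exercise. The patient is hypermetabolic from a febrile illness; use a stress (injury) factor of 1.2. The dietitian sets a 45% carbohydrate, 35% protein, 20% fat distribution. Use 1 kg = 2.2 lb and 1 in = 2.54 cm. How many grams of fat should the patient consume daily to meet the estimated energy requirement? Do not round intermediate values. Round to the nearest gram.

Convert to metric: weight = 108 ÷ 2.2 = 49.0909 kg; height = 69 × 2.54 = 175.26 cm.
Mifflin-St Jeor (male): BMR = 10(49.0909) + 6.25(175.26) − 5(64) + 5 = 490.9091 + 1095.375 − 320 + 5 = 1271.2841 kcal/day.
TEE = 1271.2841 × 1.175 = 1493.7588 kcal/day.
With stress factor 1.2: 1493.7588 × 1.2 = 1792.5106 kcal/day.
Fat energy = 20% × 1792.5106 = 358.5021 kcal.
Fat = 358.5021 ÷ 9 kcal/g = 39.8336 g.

40 g/day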